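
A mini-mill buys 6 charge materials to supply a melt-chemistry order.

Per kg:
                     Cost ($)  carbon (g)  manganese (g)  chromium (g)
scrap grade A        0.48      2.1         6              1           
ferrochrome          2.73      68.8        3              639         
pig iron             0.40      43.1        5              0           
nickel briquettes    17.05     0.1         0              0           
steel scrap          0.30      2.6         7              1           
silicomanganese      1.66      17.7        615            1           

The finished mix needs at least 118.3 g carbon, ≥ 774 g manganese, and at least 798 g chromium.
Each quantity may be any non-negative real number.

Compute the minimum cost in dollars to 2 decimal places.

Let x1 = kg of scrap grade A, x2 = kg of ferrochrome, x3 = kg of pig iron, x4 = kg of nickel briquettes, x5 = kg of steel scrap, x6 = kg of silicomanganese.
Minimize 0.48x1 + 2.73x2 + 0.4x3 + 17.05x4 + 0.3x5 + 1.66x6 with:
  2.1x1 + 68.8x2 + 43.1x3 + 0.1x4 + 2.6x5 + 17.7x6 ≥ 118.3   (carbon)
  6x1 + 3x2 + 5x3 + 7x5 + 615x6 ≥ 774   (manganese)
  1x1 + 639x2 + 1x5 + 1x6 ≥ 798   (chromium)
  x1, x2, x3, x4, x5, x6 ≥ 0.
The cheapest feasible vertex uses only ferrochrome, pig iron, silicomanganese; scrap grade A, nickel briquettes, steel scrap are not used. The carbon, manganese, chromium requirements are met with equality.
That vertex is x2 = 1.247, x3 = 0.2409, x6 = 1.25.
Cost = 2.73·1.247 + 0.4·0.2409 + 1.66·1.25 = 5.5757.

$5.58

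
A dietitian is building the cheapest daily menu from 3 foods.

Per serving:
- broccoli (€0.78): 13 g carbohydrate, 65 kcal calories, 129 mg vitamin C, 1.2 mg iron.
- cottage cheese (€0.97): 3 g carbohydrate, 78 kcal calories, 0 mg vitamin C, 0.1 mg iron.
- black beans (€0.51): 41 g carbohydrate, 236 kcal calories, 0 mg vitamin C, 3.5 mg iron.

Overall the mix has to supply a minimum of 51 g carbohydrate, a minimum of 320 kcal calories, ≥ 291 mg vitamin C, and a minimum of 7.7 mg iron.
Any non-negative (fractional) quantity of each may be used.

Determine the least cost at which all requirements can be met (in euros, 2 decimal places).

€2.49

This is a linear program. Let x1 = servings of broccoli, x2 = servings of cottage cheese, x3 = servings of black beans.
Minimize 0.78x1 + 0.97x2 + 0.51x3 with:
  13x1 + 3x2 + 41x3 ≥ 51   (carbohydrate)
  65x1 + 78x2 + 236x3 ≥ 320   (calories)
  129x1 ≥ 291   (vitamin C)
  1.2x1 + 0.1x2 + 3.5x3 ≥ 7.7   (iron)
  x1, x2, x3 ≥ 0.
At the optimum only broccoli, black beans are positive (cottage cheese = 0). There the vitamin C and iron constraints are tight.
So broccoli = 2.256 servings, black beans = 1.427 servings.
Hence cost = 0.78·2.256 + 0.51·1.427 = €2.4875.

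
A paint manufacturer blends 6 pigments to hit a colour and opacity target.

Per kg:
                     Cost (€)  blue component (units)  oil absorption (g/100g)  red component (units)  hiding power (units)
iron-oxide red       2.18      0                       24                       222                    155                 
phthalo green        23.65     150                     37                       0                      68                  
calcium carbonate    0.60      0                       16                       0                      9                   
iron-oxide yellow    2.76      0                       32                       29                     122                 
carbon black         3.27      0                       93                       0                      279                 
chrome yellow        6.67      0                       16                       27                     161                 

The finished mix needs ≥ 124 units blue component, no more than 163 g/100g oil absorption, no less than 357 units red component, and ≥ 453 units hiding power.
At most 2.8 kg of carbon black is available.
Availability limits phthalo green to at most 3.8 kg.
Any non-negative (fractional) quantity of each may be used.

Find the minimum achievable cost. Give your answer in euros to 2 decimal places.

Let x1 = kg of iron-oxide red, x2 = kg of phthalo green, x3 = kg of calcium carbonate, x4 = kg of iron-oxide yellow, x5 = kg of carbon black, x6 = kg of chrome yellow.
Minimize 2.18x1 + 23.65x2 + 0.6x3 + 2.76x4 + 3.27x5 + 6.67x6 subject to:
  150x2 ≥ 124   (blue component)
  24x1 + 37x2 + 16x3 + 32x4 + 93x5 + 16x6 ≤ 163   (oil absorption)
  222x1 + 29x4 + 27x6 ≥ 357   (red component)
  155x1 + 68x2 + 9x3 + 122x4 + 279x5 + 161x6 ≥ 453   (hiding power)
  x5 ≤ 2.8
  x2 ≤ 3.8
  x1, x2, x3, x4, x5, x6 ≥ 0.
The cheapest feasible vertex uses only iron-oxide red, phthalo green, carbon black; calcium carbonate, iron-oxide yellow, chrome yellow are not used. Binding constraints: blue component, red component, hiding power.
Optimal quantities: iron-oxide red = 1.608 kg, phthalo green = 0.8267 kg, carbon black = 0.5288 kg.
Cost = 2.18·1.608 + 23.65·0.8267 + 3.27·0.5288 = 24.7861.

€24.79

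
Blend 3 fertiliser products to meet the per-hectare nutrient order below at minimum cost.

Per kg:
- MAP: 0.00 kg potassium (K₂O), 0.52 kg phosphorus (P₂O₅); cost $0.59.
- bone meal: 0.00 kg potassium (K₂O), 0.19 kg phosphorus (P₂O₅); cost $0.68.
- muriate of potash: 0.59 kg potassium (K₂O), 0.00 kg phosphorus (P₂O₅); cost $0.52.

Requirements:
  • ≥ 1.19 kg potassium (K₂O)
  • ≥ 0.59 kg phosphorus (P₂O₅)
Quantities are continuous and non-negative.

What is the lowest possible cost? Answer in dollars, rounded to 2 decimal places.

Let x1 = kg of MAP, x2 = kg of bone meal, x3 = kg of muriate of potash.
Minimise 0.59x1 + 0.68x2 + 0.52x3 s.t.:
  0.59x3 ≥ 1.19   (potassium (K₂O))
  0.52x1 + 0.19x2 ≥ 0.59   (phosphorus (P₂O₅))
  x1, x2, x3 ≥ 0.
The minimum-cost mix takes nothing from bone meal — only MAP, muriate of potash. There the potassium (K₂O) and phosphorus (P₂O₅) constraints are tight.
Solving gives x1 = 1.135, x3 = 2.017.
Objective = 0.59·1.135 + 0.52·2.017 = 1.7185.

$1.72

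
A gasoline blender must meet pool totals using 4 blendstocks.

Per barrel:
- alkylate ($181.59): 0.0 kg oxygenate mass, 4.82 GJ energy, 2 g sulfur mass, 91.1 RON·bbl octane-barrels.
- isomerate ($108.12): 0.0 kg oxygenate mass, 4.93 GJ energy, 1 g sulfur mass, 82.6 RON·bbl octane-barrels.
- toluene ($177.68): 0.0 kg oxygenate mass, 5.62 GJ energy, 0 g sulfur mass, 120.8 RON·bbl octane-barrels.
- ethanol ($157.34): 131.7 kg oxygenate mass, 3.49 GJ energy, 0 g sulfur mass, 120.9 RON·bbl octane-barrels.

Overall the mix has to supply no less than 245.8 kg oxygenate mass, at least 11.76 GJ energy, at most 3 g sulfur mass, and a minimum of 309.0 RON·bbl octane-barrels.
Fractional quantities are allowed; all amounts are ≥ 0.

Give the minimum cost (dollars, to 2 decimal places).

This is a linear program. Let x1 = barrels of alkylate, x2 = barrels of isomerate, x3 = barrels of toluene, x4 = barrels of ethanol.
Minimize 181.59x1 + 108.12x2 + 177.68x3 + 157.34x4 subject to:
  131.7x4 ≥ 245.8   (oxygenate mass)
  4.82x1 + 4.93x2 + 5.62x3 + 3.49x4 ≥ 11.76   (energy)
  2x1 + 1x2 ≤ 3   (sulfur mass)
  91.1x1 + 82.6x2 + 120.8x3 + 120.9x4 ≥ 309   (octane-barrels)
  x1, x2, x3, x4 ≥ 0.
At the optimum only isomerate, ethanol are positive (alkylate, toluene = 0). Binding constraints: oxygenate mass and energy.
So isomerate = 1.06418 barrels, ethanol = 1.86636 barrels.
Objective = 108.12·1.06418 + 157.34·1.86636 = 408.7122.

$408.71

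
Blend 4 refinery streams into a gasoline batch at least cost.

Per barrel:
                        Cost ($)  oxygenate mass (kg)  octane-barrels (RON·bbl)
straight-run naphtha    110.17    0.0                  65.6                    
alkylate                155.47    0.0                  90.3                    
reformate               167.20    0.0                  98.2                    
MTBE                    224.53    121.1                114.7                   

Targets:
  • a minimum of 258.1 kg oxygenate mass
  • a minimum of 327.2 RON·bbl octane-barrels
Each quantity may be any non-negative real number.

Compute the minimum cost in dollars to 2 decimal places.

$617.50

Treat it as an LP. Let x1 = barrels of straight-run naphtha, x2 = barrels of alkylate, x3 = barrels of reformate, x4 = barrels of MTBE.
Minimize 110.17x1 + 155.47x2 + 167.2x3 + 224.53x4 subject to:
  121.1x4 ≥ 258.1   (oxygenate mass)
  65.6x1 + 90.3x2 + 98.2x3 + 114.7x4 ≥ 327.2   (octane-barrels)
  x1, x2, x3, x4 ≥ 0.
The cheapest feasible vertex uses only straight-run naphtha, MTBE; alkylate, reformate are not used. Binding constraints: oxygenate mass and octane-barrels.
Optimal quantities: straight-run naphtha = 1.2613 barrels, MTBE = 2.1313 barrels.
Total cost: 110.17·1.2613 + 224.53·2.1313 = 617.4982.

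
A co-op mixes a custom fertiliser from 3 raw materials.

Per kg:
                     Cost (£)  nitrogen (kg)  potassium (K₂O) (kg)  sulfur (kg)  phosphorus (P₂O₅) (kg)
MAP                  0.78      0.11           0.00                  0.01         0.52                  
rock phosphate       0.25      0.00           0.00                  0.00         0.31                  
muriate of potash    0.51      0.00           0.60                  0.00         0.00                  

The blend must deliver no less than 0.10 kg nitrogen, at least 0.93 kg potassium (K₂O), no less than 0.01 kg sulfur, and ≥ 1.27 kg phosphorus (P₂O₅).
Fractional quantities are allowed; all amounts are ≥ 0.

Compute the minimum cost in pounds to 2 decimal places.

£2.18

This is a linear program. Let x1 = kg of MAP, x2 = kg of rock phosphate, x3 = kg of muriate of potash.
Minimize 0.78x1 + 0.25x2 + 0.51x3 with:
  0.11x1 ≥ 0.1   (nitrogen)
  0.6x3 ≥ 0.93   (potassium (K₂O))
  0.01x1 ≥ 0.01   (sulfur)
  0.52x1 + 0.31x2 ≥ 1.27   (phosphorus (P₂O₅))
  x1, x2, x3 ≥ 0.
The optimal mix uses every input. There the potassium (K₂O), sulfur, phosphorus (P₂O₅) constraints are tight.
So MAP = 1 kg, rock phosphate = 2.419 kg, muriate of potash = 1.55 kg.
Total cost: 0.78·1 + 0.25·2.419 + 0.51·1.55 = 2.1753.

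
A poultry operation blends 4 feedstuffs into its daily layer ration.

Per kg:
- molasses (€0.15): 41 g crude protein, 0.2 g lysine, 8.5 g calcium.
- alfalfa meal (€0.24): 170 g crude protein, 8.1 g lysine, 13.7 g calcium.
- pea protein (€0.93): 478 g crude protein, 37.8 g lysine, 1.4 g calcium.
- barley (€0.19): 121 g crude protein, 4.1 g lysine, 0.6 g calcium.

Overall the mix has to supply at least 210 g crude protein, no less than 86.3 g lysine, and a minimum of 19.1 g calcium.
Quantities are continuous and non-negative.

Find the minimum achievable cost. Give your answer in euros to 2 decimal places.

€2.17

Set it up as a linear program. Let x1 = kg of molasses, x2 = kg of alfalfa meal, x3 = kg of pea protein, x4 = kg of barley.
min 0.15x1 + 0.24x2 + 0.93x3 + 0.19x4 with:
  41x1 + 170x2 + 478x3 + 121x4 ≥ 210   (crude protein)
  0.2x1 + 8.1x2 + 37.8x3 + 4.1x4 ≥ 86.3   (lysine)
  8.5x1 + 13.7x2 + 1.4x3 + 0.6x4 ≥ 19.1   (calcium)
  x1, x2, x3, x4 ≥ 0.
The optimal basis is {alfalfa meal, pea protein}; molasses, barley drop out. There the lysine and calcium constraints are tight.
So alfalfa meal = 1.187 kg, pea protein = 2.029 kg.
Objective = 0.24·1.187 + 0.93·2.029 = 2.1719.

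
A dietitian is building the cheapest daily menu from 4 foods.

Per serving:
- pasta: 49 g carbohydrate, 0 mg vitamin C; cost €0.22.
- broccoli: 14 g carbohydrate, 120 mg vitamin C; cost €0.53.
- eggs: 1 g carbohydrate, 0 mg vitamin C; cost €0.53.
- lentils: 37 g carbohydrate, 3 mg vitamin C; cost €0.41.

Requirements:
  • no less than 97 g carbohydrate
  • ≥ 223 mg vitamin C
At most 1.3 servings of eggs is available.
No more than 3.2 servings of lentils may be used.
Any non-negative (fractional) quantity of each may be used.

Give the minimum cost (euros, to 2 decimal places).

Let x1 = servings of pasta, x2 = servings of broccoli, x3 = servings of eggs, x4 = servings of lentils.
Minimize 0.22x1 + 0.53x2 + 0.53x3 + 0.41x4 subject to:
  49x1 + 14x2 + 1x3 + 37x4 ≥ 97   (carbohydrate)
  120x2 + 3x4 ≥ 223   (vitamin C)
  x3 ≤ 1.3
  x4 ≤ 3.2
  x1, x2, x3, x4 ≥ 0.
At the optimum only pasta, broccoli are positive (eggs, lentils = 0). Binding constraints: carbohydrate and vitamin C.
Solving gives x1 = 1.449, x2 = 1.858.
Cost = 0.22·1.449 + 0.53·1.858 = 1.3035.

€1.30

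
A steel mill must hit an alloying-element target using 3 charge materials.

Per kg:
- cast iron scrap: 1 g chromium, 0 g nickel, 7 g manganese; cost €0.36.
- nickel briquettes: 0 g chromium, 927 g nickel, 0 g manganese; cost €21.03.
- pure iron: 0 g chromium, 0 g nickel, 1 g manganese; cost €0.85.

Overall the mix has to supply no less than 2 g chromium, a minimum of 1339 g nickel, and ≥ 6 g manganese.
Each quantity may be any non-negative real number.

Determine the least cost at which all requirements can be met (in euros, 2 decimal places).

Set it up as a linear program. Let x1 = kg of cast iron scrap, x2 = kg of nickel briquettes, x3 = kg of pure iron.
Minimize 0.36x1 + 21.03x2 + 0.85x3 with:
  1x1 ≥ 2   (chromium)
  927x2 ≥ 1339   (nickel)
  7x1 + 1x3 ≥ 6   (manganese)
  x1, x2, x3 ≥ 0.
The optimal basis is {cast iron scrap, nickel briquettes}; pure iron drops out. Binding constraints: chromium and nickel.
That vertex is x1 = 2, x2 = 1.4444.
Total cost: 0.36·2 + 21.03·1.4444 = 31.0957.

€31.10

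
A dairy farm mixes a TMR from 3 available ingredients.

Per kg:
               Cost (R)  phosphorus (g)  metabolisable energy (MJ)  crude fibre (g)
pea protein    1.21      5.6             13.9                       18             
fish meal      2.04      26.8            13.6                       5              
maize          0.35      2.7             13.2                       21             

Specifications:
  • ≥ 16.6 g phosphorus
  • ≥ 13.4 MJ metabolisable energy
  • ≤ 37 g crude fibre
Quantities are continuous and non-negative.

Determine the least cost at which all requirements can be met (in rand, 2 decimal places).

Let x1 = kg of pea protein, x2 = kg of fish meal, x3 = kg of maize.
min 1.21x1 + 2.04x2 + 0.35x3 s.t.:
  5.6x1 + 26.8x2 + 2.7x3 ≥ 16.6   (phosphorus)
  13.9x1 + 13.6x2 + 13.2x3 ≥ 13.4   (metabolisable energy)
  18x1 + 5x2 + 21x3 ≤ 37   (crude fibre)
  x1, x2, x3 ≥ 0.
The cheapest feasible vertex uses only fish meal, maize; pea protein is not used. Binding constraints: phosphorus and metabolisable energy.
Solving gives x2 = 0.577, x3 = 0.4206.
Objective = 2.04·0.577 + 0.35·0.4206 = 1.3243.

R1.32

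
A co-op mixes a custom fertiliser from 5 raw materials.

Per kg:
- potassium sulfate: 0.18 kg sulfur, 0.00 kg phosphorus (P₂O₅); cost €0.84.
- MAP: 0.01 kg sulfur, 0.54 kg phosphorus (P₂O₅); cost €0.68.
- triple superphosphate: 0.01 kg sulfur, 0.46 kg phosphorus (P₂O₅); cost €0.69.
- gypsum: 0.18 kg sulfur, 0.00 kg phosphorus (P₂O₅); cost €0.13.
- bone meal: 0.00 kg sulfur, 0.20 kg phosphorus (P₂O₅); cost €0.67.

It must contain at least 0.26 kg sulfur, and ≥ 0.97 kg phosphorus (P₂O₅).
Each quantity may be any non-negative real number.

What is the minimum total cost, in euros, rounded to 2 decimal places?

€1.40

Set it up as a linear program. Let x1 = kg of potassium sulfate, x2 = kg of MAP, x3 = kg of triple superphosphate, x4 = kg of gypsum, x5 = kg of bone meal.
Minimise 0.84x1 + 0.68x2 + 0.69x3 + 0.13x4 + 0.67x5 subject to:
  0.18x1 + 0.01x2 + 0.01x3 + 0.18x4 ≥ 0.26   (sulfur)
  0.54x2 + 0.46x3 + 0.2x5 ≥ 0.97   (phosphorus (P₂O₅))
  x1, x2, x3, x4, x5 ≥ 0.
The optimal basis is {MAP, gypsum}; potassium sulfate, triple superphosphate, bone meal drop out. There the sulfur and phosphorus (P₂O₅) constraints are tight.
Optimal quantities: MAP = 1.796 kg, gypsum = 1.345 kg.
Hence cost = 0.68·1.796 + 0.13·1.345 = €1.3961.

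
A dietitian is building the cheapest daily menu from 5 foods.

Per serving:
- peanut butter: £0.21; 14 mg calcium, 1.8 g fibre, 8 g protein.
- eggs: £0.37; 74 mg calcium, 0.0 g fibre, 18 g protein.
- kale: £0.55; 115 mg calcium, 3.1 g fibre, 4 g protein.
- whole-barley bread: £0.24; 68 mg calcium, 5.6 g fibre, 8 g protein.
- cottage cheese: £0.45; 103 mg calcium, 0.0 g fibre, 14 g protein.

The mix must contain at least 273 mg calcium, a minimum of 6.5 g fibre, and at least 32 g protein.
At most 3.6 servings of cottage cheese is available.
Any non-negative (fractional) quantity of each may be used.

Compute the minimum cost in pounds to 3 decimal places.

£0.964

Treat it as an LP. Let x1 = servings of peanut butter, x2 = servings of eggs, x3 = servings of kale, x4 = servings of whole-barley bread, x5 = servings of cottage cheese.
Minimize 0.21x1 + 0.37x2 + 0.55x3 + 0.24x4 + 0.45x5 s.t.:
  14x1 + 74x2 + 115x3 + 68x4 + 103x5 ≥ 273   (calcium)
  1.8x1 + 3.1x3 + 5.6x4 ≥ 6.5   (fibre)
  8x1 + 18x2 + 4x3 + 8x4 + 14x5 ≥ 32   (protein)
  x5 ≤ 3.6
  x1, x2, x3, x4, x5 ≥ 0.
The cheapest feasible vertex uses only whole-barley bread; peanut butter, eggs, kale, cottage cheese are not used. There the calcium constraint is tight.
That vertex is x4 = 4.015.
Cost = 0.24·4.015 = 0.96360.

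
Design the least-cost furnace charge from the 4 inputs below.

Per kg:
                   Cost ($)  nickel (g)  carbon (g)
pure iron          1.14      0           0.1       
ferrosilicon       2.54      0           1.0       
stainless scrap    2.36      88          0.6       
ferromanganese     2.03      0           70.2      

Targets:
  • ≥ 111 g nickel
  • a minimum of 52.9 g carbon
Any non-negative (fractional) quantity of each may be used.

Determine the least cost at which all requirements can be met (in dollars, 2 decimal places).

$4.48

Set it up as a linear program. Let x1 = kg of pure iron, x2 = kg of ferrosilicon, x3 = kg of stainless scrap, x4 = kg of ferromanganese.
Minimize 1.14x1 + 2.54x2 + 2.36x3 + 2.03x4 subject to:
  88x3 ≥ 111   (nickel)
  0.1x1 + 1x2 + 0.6x3 + 70.2x4 ≥ 52.9   (carbon)
  x1, x2, x3, x4 ≥ 0.
The cheapest feasible vertex uses only stainless scrap, ferromanganese; pure iron, ferrosilicon are not used. Binding constraints: nickel and carbon.
That vertex is x3 = 1.261, x4 = 0.7428.
Total cost: 2.36·1.261 + 2.03·0.7428 = 4.4838.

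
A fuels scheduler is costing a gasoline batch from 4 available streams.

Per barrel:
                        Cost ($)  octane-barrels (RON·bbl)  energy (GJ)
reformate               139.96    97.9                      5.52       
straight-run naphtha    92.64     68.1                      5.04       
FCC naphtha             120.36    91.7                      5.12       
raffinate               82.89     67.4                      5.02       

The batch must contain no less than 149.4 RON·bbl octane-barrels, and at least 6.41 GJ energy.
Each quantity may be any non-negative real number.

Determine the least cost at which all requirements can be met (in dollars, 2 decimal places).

$183.74

Let x1 = barrels of reformate, x2 = barrels of straight-run naphtha, x3 = barrels of FCC naphtha, x4 = barrels of raffinate.
Minimize 139.96x1 + 92.64x2 + 120.36x3 + 82.89x4 s.t.:
  97.9x1 + 68.1x2 + 91.7x3 + 67.4x4 ≥ 149.4   (octane-barrels)
  5.52x1 + 5.04x2 + 5.12x3 + 5.02x4 ≥ 6.41   (energy)
  x1, x2, x3, x4 ≥ 0.
The minimum-cost mix takes nothing from reformate, straight-run naphtha, FCC naphtha — only raffinate. Binding constraint: octane-barrels.
Optimal quantities: raffinate = 2.21662 barrels.
Cost = 82.89·2.21662 = 183.7356.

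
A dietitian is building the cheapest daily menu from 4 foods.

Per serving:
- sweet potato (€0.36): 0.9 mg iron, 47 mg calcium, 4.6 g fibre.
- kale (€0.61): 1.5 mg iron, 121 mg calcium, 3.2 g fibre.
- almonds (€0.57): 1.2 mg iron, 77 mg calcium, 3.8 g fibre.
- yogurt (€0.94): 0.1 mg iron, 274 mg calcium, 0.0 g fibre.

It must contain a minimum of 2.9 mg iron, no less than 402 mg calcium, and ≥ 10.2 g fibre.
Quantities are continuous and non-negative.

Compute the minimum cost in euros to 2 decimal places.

Treat it as an LP. Let x1 = servings of sweet potato, x2 = servings of kale, x3 = servings of almonds, x4 = servings of yogurt.
Minimize 0.36x1 + 0.61x2 + 0.57x3 + 0.94x4 subject to:
  0.9x1 + 1.5x2 + 1.2x3 + 0.1x4 ≥ 2.9   (iron)
  47x1 + 121x2 + 77x3 + 274x4 ≥ 402   (calcium)
  4.6x1 + 3.2x2 + 3.8x3 ≥ 10.2   (fibre)
  x1, x2, x3, x4 ≥ 0.
At the optimum only sweet potato, kale, yogurt are positive (almonds = 0). The iron, calcium, fibre requirements are met with equality.
That vertex is x1 = 1.56, x2 = 0.9453, x4 = 0.7821.
Hence cost = 0.36·1.56 + 0.61·0.9453 + 0.94·0.7821 = €1.8734.

€1.87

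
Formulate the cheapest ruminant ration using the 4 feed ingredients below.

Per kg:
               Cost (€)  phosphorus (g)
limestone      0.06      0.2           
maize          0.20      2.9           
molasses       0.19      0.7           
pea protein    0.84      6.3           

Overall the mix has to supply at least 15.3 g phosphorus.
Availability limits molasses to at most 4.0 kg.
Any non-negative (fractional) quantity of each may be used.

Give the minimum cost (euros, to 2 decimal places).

Treat it as an LP. Let x1 = kg of limestone, x2 = kg of maize, x3 = kg of molasses, x4 = kg of pea protein.
min 0.06x1 + 0.2x2 + 0.19x3 + 0.84x4 subject to:
  0.2x1 + 2.9x2 + 0.7x3 + 6.3x4 ≥ 15.3   (phosphorus)
  x3 ≤ 4
  x1, x2, x3, x4 ≥ 0.
At the optimum only maize is positive (limestone, molasses, pea protein = 0). The phosphorus requirement is met with equality.
Optimal quantities: maize = 5.276 kg.
Objective = 0.2·5.276 = 1.0552.

€1.06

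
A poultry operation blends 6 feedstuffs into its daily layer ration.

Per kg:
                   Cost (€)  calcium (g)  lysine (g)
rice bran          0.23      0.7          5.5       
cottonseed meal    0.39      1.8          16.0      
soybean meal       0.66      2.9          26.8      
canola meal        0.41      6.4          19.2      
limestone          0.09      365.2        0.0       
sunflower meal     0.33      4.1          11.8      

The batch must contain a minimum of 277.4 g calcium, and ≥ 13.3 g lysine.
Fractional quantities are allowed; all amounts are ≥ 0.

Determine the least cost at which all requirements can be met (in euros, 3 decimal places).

This is a linear program. Let x1 = kg of rice bran, x2 = kg of cottonseed meal, x3 = kg of soybean meal, x4 = kg of canola meal, x5 = kg of limestone, x6 = kg of sunflower meal.
min 0.23x1 + 0.39x2 + 0.66x3 + 0.41x4 + 0.09x5 + 0.33x6 subject to:
  0.7x1 + 1.8x2 + 2.9x3 + 6.4x4 + 365.2x5 + 4.1x6 ≥ 277.4   (calcium)
  5.5x1 + 16x2 + 26.8x3 + 19.2x4 + 11.8x6 ≥ 13.3   (lysine)
  x1, x2, x3, x4, x5, x6 ≥ 0.
The cheapest feasible vertex uses only canola meal, limestone; rice bran, cottonseed meal, soybean meal, sunflower meal are not used. The calcium and lysine requirements are met with equality.
Optimal quantities: canola meal = 0.6927 kg, limestone = 0.7474 kg.
Total cost: 0.41·0.6927 + 0.09·0.7474 = 0.35127.

€0.351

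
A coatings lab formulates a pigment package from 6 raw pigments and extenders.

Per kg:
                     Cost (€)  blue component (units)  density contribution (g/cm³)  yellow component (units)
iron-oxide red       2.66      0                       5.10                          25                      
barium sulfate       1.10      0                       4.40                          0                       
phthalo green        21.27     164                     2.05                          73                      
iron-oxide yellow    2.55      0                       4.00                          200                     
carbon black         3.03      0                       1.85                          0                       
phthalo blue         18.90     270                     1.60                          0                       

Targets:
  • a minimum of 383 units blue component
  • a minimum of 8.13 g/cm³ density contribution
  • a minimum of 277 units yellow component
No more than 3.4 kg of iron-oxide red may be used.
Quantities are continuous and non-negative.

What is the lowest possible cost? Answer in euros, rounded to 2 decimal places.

€30.42

Let x1 = kg of iron-oxide red, x2 = kg of barium sulfate, x3 = kg of phthalo green, x4 = kg of iron-oxide yellow, x5 = kg of carbon black, x6 = kg of phthalo blue.
Minimize 2.66x1 + 1.1x2 + 21.27x3 + 2.55x4 + 3.03x5 + 18.9x6 s.t.:
  164x3 + 270x6 ≥ 383   (blue component)
  5.1x1 + 4.4x2 + 2.05x3 + 4x4 + 1.85x5 + 1.6x6 ≥ 8.13   (density contribution)
  25x1 + 73x3 + 200x4 ≥ 277   (yellow component)
  x1 ≤ 3.4
  x1, x2, x3, x4, x5, x6 ≥ 0.
The cheapest feasible vertex uses only barium sulfate, iron-oxide yellow, phthalo blue; iron-oxide red, phthalo green, carbon black are not used. The blue component, density contribution, yellow component requirements are met with equality.
Optimal quantities: barium sulfate = 0.072811 kg, iron-oxide yellow = 1.385 kg, phthalo blue = 1.4185 kg.
Cost = 1.1·0.072811 + 2.55·1.385 + 18.9·1.4185 = 30.4215.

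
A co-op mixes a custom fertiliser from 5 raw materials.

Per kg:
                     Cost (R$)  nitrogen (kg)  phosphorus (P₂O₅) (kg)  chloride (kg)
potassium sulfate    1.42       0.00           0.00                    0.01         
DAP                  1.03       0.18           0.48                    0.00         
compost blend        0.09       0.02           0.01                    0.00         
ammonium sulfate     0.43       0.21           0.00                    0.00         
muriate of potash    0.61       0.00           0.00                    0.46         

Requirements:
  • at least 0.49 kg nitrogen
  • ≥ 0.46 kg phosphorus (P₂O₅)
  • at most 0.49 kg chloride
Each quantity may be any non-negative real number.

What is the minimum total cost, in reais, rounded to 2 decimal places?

Let x1 = kg of potassium sulfate, x2 = kg of DAP, x3 = kg of compost blend, x4 = kg of ammonium sulfate, x5 = kg of muriate of potash.
Minimize 1.42x1 + 1.03x2 + 0.09x3 + 0.43x4 + 0.61x5 s.t.:
  0.18x2 + 0.02x3 + 0.21x4 ≥ 0.49   (nitrogen)
  0.48x2 + 0.01x3 ≥ 0.46   (phosphorus (P₂O₅))
  0.01x1 + 0.46x5 ≤ 0.49   (chloride)
  x1, x2, x3, x4, x5 ≥ 0.
The minimum-cost mix takes nothing from potassium sulfate, compost blend, muriate of potash — only DAP, ammonium sulfate. Binding constraints: nitrogen and phosphorus (P₂O₅).
Solving gives x2 = 0.9583, x4 = 1.512.
Total cost: 1.03·0.9583 + 0.43·1.512 = 1.6372.

R$1.64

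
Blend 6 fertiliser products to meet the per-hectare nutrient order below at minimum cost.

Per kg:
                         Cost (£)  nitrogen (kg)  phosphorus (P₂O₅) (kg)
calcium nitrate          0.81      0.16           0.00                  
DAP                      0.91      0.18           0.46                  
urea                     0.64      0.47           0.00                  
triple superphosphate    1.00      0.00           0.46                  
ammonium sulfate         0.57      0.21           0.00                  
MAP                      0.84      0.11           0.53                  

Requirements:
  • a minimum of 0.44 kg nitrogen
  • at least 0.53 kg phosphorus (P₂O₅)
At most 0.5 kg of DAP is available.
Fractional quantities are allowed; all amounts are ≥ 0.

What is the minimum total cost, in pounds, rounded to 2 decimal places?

£1.29

This is a linear program. Let x1 = kg of calcium nitrate, x2 = kg of DAP, x3 = kg of urea, x4 = kg of triple superphosphate, x5 = kg of ammonium sulfate, x6 = kg of MAP.
Minimize 0.81x1 + 0.91x2 + 0.64x3 + 1x4 + 0.57x5 + 0.84x6 subject to:
  0.16x1 + 0.18x2 + 0.47x3 + 0.21x5 + 0.11x6 ≥ 0.44   (nitrogen)
  0.46x2 + 0.46x4 + 0.53x6 ≥ 0.53   (phosphorus (P₂O₅))
  x2 ≤ 0.5
  x1, x2, x3, x4, x5, x6 ≥ 0.
At the optimum only urea, MAP are positive (calcium nitrate, DAP, triple superphosphate, ammonium sulfate = 0). Binding constraints: nitrogen and phosphorus (P₂O₅).
Optimal quantities: urea = 0.7021 kg, MAP = 1 kg.
Total cost: 0.64·0.7021 + 0.84·1 = 1.2893.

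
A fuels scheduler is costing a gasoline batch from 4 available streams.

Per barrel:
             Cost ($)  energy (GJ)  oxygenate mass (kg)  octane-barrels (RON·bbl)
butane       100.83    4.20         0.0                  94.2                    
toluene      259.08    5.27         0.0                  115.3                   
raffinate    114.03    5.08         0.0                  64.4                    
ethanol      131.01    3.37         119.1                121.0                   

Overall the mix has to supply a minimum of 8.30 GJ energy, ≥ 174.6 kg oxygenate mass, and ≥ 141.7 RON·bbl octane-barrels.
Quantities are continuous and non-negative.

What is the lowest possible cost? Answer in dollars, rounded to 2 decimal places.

Let x1 = barrels of butane, x2 = barrels of toluene, x3 = barrels of raffinate, x4 = barrels of ethanol.
min 100.83x1 + 259.08x2 + 114.03x3 + 131.01x4 subject to:
  4.2x1 + 5.27x2 + 5.08x3 + 3.37x4 ≥ 8.3   (energy)
  119.1x4 ≥ 174.6   (oxygenate mass)
  94.2x1 + 115.3x2 + 64.4x3 + 121x4 ≥ 141.7   (octane-barrels)
  x1, x2, x3, x4 ≥ 0.
At the optimum only raffinate, ethanol are positive (butane, toluene = 0). The energy and oxygenate mass requirements are met with equality.
So raffinate = 0.6613 barrels, ethanol = 1.466 barrels.
Hence cost = 114.03·0.6613 + 131.01·1.466 = $267.4687.

$267.47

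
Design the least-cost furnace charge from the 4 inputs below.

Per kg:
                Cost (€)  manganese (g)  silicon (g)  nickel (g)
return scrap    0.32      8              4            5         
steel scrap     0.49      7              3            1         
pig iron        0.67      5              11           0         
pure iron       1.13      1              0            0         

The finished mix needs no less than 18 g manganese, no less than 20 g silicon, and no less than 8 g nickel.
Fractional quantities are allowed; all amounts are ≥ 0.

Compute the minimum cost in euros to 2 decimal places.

Treat it as an LP. Let x1 = kg of return scrap, x2 = kg of steel scrap, x3 = kg of pig iron, x4 = kg of pure iron.
Minimise 0.32x1 + 0.49x2 + 0.67x3 + 1.13x4 s.t.:
  8x1 + 7x2 + 5x3 + 1x4 ≥ 18   (manganese)
  4x1 + 3x2 + 11x3 ≥ 20   (silicon)
  5x1 + 1x2 ≥ 8   (nickel)
  x1, x2, x3, x4 ≥ 0.
At the optimum only return scrap, pig iron are positive (steel scrap, pure iron = 0). Binding constraints: silicon and nickel.
Solving gives x1 = 1.6, x3 = 1.236.
Objective = 0.32·1.6 + 0.67·1.236 = 1.3401.

€1.34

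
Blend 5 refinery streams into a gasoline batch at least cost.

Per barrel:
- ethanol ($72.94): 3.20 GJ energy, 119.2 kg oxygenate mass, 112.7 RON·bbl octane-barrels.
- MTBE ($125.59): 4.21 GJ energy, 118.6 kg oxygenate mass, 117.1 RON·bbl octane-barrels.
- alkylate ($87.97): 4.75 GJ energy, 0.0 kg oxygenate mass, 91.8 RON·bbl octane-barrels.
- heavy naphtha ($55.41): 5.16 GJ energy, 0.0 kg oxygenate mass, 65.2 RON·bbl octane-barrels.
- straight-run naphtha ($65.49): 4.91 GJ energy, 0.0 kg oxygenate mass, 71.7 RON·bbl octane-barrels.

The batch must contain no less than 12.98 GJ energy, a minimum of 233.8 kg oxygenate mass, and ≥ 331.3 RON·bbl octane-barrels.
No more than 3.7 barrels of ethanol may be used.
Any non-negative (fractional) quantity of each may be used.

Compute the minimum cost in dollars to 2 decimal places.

$228.69

Let x1 = barrels of ethanol, x2 = barrels of MTBE, x3 = barrels of alkylate, x4 = barrels of heavy naphtha, x5 = barrels of straight-run naphtha.
Minimize 72.94x1 + 125.59x2 + 87.97x3 + 55.41x4 + 65.49x5 s.t.:
  3.2x1 + 4.21x2 + 4.75x3 + 5.16x4 + 4.91x5 ≥ 12.98   (energy)
  119.2x1 + 118.6x2 ≥ 233.8   (oxygenate mass)
  112.7x1 + 117.1x2 + 91.8x3 + 65.2x4 + 71.7x5 ≥ 331.3   (octane-barrels)
  x1 ≤ 3.7
  x1, x2, x3, x4, x5 ≥ 0.
The cheapest feasible vertex uses only ethanol, heavy naphtha; MTBE, alkylate, straight-run naphtha are not used. There the energy and octane-barrels constraints are tight.
That vertex is x1 = 2.3149, x4 = 1.0799.
Objective = 72.94·2.3149 + 55.41·1.0799 = 228.6861.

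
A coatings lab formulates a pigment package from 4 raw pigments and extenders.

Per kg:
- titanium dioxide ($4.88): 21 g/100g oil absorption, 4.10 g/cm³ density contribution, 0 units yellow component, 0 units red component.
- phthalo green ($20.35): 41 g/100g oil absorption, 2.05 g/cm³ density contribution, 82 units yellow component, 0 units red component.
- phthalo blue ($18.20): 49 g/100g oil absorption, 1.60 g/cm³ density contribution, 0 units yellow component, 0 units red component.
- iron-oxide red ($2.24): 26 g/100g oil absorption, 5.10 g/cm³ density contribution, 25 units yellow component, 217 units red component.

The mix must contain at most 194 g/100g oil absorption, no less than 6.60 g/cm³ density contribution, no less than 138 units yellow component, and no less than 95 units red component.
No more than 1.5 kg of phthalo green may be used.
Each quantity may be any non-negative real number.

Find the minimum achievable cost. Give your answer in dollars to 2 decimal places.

Set it up as a linear program. Let x1 = kg of titanium dioxide, x2 = kg of phthalo green, x3 = kg of phthalo blue, x4 = kg of iron-oxide red.
min 4.88x1 + 20.35x2 + 18.2x3 + 2.24x4 subject to:
  21x1 + 41x2 + 49x3 + 26x4 ≤ 194   (oil absorption)
  4.1x1 + 2.05x2 + 1.6x3 + 5.1x4 ≥ 6.6   (density contribution)
  82x2 + 25x4 ≥ 138   (yellow component)
  217x4 ≥ 95   (red component)
  x2 ≤ 1.5
  x1, x2, x3, x4 ≥ 0.
At the optimum only iron-oxide red is positive (titanium dioxide, phthalo green, phthalo blue = 0). There the yellow component constraint is tight.
So iron-oxide red = 5.52 kg.
Objective = 2.24·5.52 = 12.3648.

$12.36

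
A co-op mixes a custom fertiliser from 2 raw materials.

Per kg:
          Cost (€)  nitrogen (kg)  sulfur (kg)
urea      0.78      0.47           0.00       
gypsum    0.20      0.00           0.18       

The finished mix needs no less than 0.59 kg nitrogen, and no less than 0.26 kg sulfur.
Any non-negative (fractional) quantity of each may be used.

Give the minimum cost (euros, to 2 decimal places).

Let x1 = kg of urea, x2 = kg of gypsum.
min 0.78x1 + 0.2x2 s.t.:
  0.47x1 ≥ 0.59   (nitrogen)
  0.18x2 ≥ 0.26   (sulfur)
  x1, x2 ≥ 0.
Both inputs are positive at the optimum. The nitrogen and sulfur requirements are met with equality.
That vertex is x1 = 1.255, x2 = 1.444.
Objective = 0.78·1.255 + 0.2·1.444 = 1.2677.

€1.27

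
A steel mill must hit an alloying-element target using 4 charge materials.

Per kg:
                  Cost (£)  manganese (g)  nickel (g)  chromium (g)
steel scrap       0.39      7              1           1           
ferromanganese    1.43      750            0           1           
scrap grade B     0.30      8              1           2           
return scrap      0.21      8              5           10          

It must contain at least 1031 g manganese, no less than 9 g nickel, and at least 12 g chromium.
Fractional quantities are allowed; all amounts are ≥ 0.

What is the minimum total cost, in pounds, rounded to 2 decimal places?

£2.32

Let x1 = kg of steel scrap, x2 = kg of ferromanganese, x3 = kg of scrap grade B, x4 = kg of return scrap.
Minimise 0.39x1 + 1.43x2 + 0.3x3 + 0.21x4 s.t.:
  7x1 + 750x2 + 8x3 + 8x4 ≥ 1031   (manganese)
  1x1 + 1x3 + 5x4 ≥ 9   (nickel)
  1x1 + 1x2 + 2x3 + 10x4 ≥ 12   (chromium)
  x1, x2, x3, x4 ≥ 0.
The cheapest feasible vertex uses only ferromanganese, return scrap; steel scrap, scrap grade B are not used. There the manganese and nickel constraints are tight.
That vertex is x2 = 1.355, x4 = 1.8.
Cost = 1.43·1.355 + 0.21·1.8 = 2.3157.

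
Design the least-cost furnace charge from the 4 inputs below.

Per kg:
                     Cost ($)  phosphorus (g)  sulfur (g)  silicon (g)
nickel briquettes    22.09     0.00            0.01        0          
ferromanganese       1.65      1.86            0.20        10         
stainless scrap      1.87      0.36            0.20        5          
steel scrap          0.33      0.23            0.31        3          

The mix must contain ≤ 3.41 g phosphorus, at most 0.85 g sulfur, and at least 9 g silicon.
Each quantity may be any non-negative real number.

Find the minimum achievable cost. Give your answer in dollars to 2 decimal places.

This is a linear program. Let x1 = kg of nickel briquettes, x2 = kg of ferromanganese, x3 = kg of stainless scrap, x4 = kg of steel scrap.
min 22.09x1 + 1.65x2 + 1.87x3 + 0.33x4 with:
  1.86x2 + 0.36x3 + 0.23x4 ≤ 3.41   (phosphorus)
  0.01x1 + 0.2x2 + 0.2x3 + 0.31x4 ≤ 0.85   (sulfur)
  10x2 + 5x3 + 3x4 ≥ 9   (silicon)
  x1, x2, x3, x4 ≥ 0.
The cheapest feasible vertex uses only ferromanganese, steel scrap; nickel briquettes, stainless scrap are not used. There the sulfur and silicon constraints are tight.
Solving gives x2 = 0.096, x4 = 2.68.
Cost = 1.65·0.096 + 0.33·2.68 = 1.0428.

$1.04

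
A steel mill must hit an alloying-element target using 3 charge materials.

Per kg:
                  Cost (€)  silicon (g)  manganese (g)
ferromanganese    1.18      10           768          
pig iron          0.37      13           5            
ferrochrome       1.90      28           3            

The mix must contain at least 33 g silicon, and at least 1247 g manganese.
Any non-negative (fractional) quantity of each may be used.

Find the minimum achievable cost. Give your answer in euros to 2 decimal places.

€2.39

Set it up as a linear program. Let x1 = kg of ferromanganese, x2 = kg of pig iron, x3 = kg of ferrochrome.
min 1.18x1 + 0.37x2 + 1.9x3 with:
  10x1 + 13x2 + 28x3 ≥ 33   (silicon)
  768x1 + 5x2 + 3x3 ≥ 1247   (manganese)
  x1, x2, x3 ≥ 0.
At the optimum only ferromanganese, pig iron are positive (ferrochrome = 0). There the silicon and manganese constraints are tight.
So ferromanganese = 1.615 kg, pig iron = 1.296 kg.
Cost = 1.18·1.615 + 0.37·1.296 = 2.3852.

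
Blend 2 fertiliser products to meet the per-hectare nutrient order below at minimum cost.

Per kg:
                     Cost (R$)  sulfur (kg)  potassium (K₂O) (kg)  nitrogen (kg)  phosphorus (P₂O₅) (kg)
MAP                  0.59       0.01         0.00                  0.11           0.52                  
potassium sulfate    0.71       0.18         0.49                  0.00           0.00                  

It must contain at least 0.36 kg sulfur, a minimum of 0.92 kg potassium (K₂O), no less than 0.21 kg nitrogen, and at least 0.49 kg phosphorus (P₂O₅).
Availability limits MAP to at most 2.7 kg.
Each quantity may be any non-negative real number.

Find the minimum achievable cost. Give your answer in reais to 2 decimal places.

Let x1 = kg of MAP, x2 = kg of potassium sulfate.
min 0.59x1 + 0.71x2 subject to:
  0.01x1 + 0.18x2 ≥ 0.36   (sulfur)
  0.49x2 ≥ 0.92   (potassium (K₂O))
  0.11x1 ≥ 0.21   (nitrogen)
  0.52x1 ≥ 0.49   (phosphorus (P₂O₅))
  x1 ≤ 2.7
  x1, x2 ≥ 0.
Both inputs are positive at the optimum. There the sulfur and nitrogen constraints are tight.
Solving gives x1 = 1.909, x2 = 1.894.
Total cost: 0.59·1.909 + 0.71·1.894 = 2.4711.

R$2.47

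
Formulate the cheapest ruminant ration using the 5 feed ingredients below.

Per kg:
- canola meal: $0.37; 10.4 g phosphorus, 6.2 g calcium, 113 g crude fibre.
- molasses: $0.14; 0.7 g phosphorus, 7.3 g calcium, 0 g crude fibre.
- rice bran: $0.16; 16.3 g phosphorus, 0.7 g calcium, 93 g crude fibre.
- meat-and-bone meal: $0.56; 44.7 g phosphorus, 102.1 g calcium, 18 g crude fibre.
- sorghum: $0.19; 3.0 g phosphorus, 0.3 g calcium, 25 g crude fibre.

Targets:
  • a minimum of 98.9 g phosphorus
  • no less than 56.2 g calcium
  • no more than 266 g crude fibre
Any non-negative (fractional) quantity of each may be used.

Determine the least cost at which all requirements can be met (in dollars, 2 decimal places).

$1.12

Let x1 = kg of canola meal, x2 = kg of molasses, x3 = kg of rice bran, x4 = kg of meat-and-bone meal, x5 = kg of sorghum.
min 0.37x1 + 0.14x2 + 0.16x3 + 0.56x4 + 0.19x5 s.t.:
  10.4x1 + 0.7x2 + 16.3x3 + 44.7x4 + 3x5 ≥ 98.9   (phosphorus)
  6.2x1 + 7.3x2 + 0.7x3 + 102.1x4 + 0.3x5 ≥ 56.2   (calcium)
  113x1 + 93x3 + 18x4 + 25x5 ≤ 266   (crude fibre)
  x1, x2, x3, x4, x5 ≥ 0.
The optimal basis is {rice bran, meat-and-bone meal}; canola meal, molasses, sorghum drop out. The phosphorus and crude fibre requirements are met with equality.
That vertex is x3 = 2.617, x4 = 1.258.
Cost = 0.16·2.617 + 0.56·1.258 = 1.1232.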